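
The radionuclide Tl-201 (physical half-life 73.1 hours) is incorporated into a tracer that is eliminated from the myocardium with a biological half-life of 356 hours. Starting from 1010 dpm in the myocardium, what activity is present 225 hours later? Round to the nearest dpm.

77 dpm

1/t_eff = 1/t_phys + 1/t_biol = 1/73.1 + 1/356 = 0.016489 per hour.
t_eff = 73.1 × 356 / (73.1 + 356) ≈ 60.647 hours.
Remaining = 1010 × (1/2)^(225/60.647) = 1010 × (1/2)^3.71 ≈ 77.179 dpm.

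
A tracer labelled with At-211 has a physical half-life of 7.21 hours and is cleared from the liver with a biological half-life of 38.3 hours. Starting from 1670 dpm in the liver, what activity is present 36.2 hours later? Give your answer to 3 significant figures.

26.7 dpm

1/t_eff = 1/t_phys + 1/t_biol = 1/7.21 + 1/38.3 = 0.16481 per hour.
t_eff = 7.21 × 38.3 / (7.21 + 38.3) ≈ 6.0677 hours.
Remaining = 1670 × (1/2)^(36.2/6.0677) = 1670 × (1/2)^5.966 ≈ 26.716 dpm.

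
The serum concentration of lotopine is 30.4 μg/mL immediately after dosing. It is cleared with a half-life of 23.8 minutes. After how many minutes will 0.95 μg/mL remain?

0.95/30.4 = 1/32, so 5 half-lives have elapsed.
t = 5 × 23.8 = 119 minutes.

119 minutes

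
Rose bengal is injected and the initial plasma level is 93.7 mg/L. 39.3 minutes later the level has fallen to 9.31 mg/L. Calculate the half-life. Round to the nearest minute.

A/A₀ = 9.31/93.7 ≈ 0.09936.
n = log₂(10.064) ≈ 3.3312 half-lives elapsed in 39.3 minutes.
t½ = 39.3/3.3312 ≈ 11.798 minutes.

12 minutes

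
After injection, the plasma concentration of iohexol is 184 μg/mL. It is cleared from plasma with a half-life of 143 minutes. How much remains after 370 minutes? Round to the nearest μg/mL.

Number of half-lives: n = 370/143 ≈ 2.5874.
Remaining = 184 × (1/2)^2.5874 = 184 × 0.16638 ≈ 30.615 μg/mL.

31 μg/mL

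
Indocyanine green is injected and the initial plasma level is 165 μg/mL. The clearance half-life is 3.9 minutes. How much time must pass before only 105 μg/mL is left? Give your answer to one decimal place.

2.5 minutes

Fraction remaining = 105/165 ≈ 0.63636.
n = log₂(165/105) = ln(1.5714)/ln 2 ≈ 0.65208 half-lives.
t = n × t½ = 0.65208 × 3.9 ≈ 2.5431 minutes.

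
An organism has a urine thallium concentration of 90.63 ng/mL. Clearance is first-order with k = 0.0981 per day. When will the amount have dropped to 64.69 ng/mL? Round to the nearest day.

t½ = ln 2 / k = 0.69315 / 0.0981 ≈ 7.0657 days.
Fraction remaining = 64.69/90.63 ≈ 0.71378.
n = log₂(90.63/64.69) = ln(1.401)/ln 2 ≈ 0.48645 half-lives.
t = n × t½ = 0.48645 × 7.0657 ≈ 3.4371 days.

3 days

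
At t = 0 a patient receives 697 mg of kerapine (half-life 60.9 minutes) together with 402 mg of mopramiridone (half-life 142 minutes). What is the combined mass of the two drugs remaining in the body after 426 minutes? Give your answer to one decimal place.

55.7 mg

kerapine: 697 × (1/2)^(426/60.9) = 697 × (1/2)^6.9951 ≈ 5.4639 mg.
mopramiridone: 402 × (1/2)^(426/142) = 402 × (1/2)^3 ≈ 50.25 mg.
Total = 5.4639 + 50.25 ≈ 55.714 mg.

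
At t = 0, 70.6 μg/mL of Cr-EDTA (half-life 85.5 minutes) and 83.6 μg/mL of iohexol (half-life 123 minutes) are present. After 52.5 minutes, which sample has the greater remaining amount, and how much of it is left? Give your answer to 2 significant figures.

iohexol, 62 μg/mL

Cr-EDTA: 70.6 × (1/2)^0.61404 ≈ 46.128 μg/mL.
iohexol: 83.6 × (1/2)^0.42683 ≈ 62.19 μg/mL.
Iohexol has more remaining, at ≈ 62.19 μg/mL.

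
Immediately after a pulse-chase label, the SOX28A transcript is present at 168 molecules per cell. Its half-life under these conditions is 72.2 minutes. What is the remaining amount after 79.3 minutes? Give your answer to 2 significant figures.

Number of half-lives: n = 79.3/72.2 ≈ 1.0983.
Remaining = 168 × (1/2)^1.0983 = 168 × 0.46705 ≈ 78.465 molecules per cell.

78 molecules per cell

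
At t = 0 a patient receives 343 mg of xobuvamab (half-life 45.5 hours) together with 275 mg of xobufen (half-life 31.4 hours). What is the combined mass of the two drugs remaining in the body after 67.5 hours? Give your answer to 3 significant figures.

xobuvamab: 343 × (1/2)^(67.5/45.5) = 343 × (1/2)^1.4835 ≈ 122.66 mg.
xobufen: 275 × (1/2)^(67.5/31.4) = 275 × (1/2)^2.1497 ≈ 61.975 mg.
Total = 122.66 + 61.975 ≈ 184.64 mg.

185 mg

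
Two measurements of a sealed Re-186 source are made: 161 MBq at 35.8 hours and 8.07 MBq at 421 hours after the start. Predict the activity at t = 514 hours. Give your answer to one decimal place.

Over Δt = 421 − 35.8 = 385.2 hours, the level fell by a factor of 161/8.07 ≈ 19.95.
n = log₂(19.95) ≈ 4.3183 half-lives, so t½ = 385.2/4.3183 ≈ 89.201 hours.
From t = 421 to t = 514: 8.07 × (1/2)^((514−421)/89.201) ≈ 3.9176 MBq.

3.9 MBq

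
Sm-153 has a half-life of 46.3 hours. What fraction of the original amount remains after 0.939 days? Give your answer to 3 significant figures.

0.939 days = 22.536 hours.
n = 22.536/46.3 ≈ 0.48674 half-lives.
Fraction remaining = (1/2)^0.48674 ≈ 0.71364.

0.714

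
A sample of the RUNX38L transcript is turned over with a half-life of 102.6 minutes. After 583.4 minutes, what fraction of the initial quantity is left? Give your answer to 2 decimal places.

0.02

n = 583.4/102.6 ≈ 5.6862 half-lives.
Fraction remaining = (1/2)^5.6862 ≈ 0.019422.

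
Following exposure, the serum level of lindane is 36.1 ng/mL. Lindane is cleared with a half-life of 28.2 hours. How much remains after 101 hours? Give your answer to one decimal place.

Number of half-lives: n = 101/28.2 ≈ 3.5816.
Remaining = 36.1 × (1/2)^3.5816 = 36.1 × 0.08353 ≈ 3.0154 ng/mL.

3.0 ng/mL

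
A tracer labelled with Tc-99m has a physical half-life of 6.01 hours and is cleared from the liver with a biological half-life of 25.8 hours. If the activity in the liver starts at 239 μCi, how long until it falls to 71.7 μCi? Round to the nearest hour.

8 hours

1/t_eff = 1/t_phys + 1/t_biol = 1/6.01 + 1/25.8 = 0.20515 per hour.
t_eff = 6.01 × 25.8 / (6.01 + 25.8) ≈ 4.8745 hours.
n = log₂(239/71.7) ≈ 1.737; t = 1.737 × 4.8745 ≈ 8.4668 hours.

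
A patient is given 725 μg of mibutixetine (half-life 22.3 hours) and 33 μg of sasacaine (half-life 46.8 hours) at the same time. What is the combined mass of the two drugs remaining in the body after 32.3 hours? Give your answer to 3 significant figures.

mibutixetine: 725 × (1/2)^(32.3/22.3) = 725 × (1/2)^1.4484 ≈ 265.65 μg.
sasacaine: 33 × (1/2)^(32.3/46.8) = 33 × (1/2)^0.69017 ≈ 20.453 μg.
Total = 265.65 + 20.453 ≈ 286.11 μg.

286 μg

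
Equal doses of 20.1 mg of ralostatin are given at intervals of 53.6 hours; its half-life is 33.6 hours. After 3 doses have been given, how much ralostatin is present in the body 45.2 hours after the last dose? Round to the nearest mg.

11 mg

The 3 doses were given 152.4, 98.8, 45.2 hours ago.
Total = 20.1·(1/2)^(152.4/33.6) + 20.1·(1/2)^(98.8/33.6) + 20.1·(1/2)^(45.2/33.6)
      = 0.86658 + 2.6183 + 7.9111 ≈ 11.396 mg.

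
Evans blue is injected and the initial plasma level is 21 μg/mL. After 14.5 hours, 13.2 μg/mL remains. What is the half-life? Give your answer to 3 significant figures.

A/A₀ = 13.2/21 ≈ 0.62857.
n = log₂(1.5909) ≈ 0.66985 half-lives elapsed in 14.5 hours.
t½ = 14.5/0.66985 ≈ 21.647 hours.

21.6 hours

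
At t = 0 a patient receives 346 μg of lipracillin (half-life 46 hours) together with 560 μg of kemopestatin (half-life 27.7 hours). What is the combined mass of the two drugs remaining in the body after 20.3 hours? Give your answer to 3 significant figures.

lipracillin: 346 × (1/2)^(20.3/46) = 346 × (1/2)^0.4413 ≈ 254.82 μg.
kemopestatin: 560 × (1/2)^(20.3/27.7) = 560 × (1/2)^0.73285 ≈ 336.96 μg.
Total = 254.82 + 336.96 ≈ 591.78 μg.

592 μg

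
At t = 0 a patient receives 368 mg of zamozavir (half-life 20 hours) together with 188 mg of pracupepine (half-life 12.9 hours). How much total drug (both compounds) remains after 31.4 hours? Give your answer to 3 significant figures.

159 mg

zamozavir: 368 × (1/2)^(31.4/20) = 368 × (1/2)^1.57 ≈ 123.95 mg.
pracupepine: 188 × (1/2)^(31.4/12.9) = 188 × (1/2)^2.4341 ≈ 34.787 mg.
Total = 123.95 + 34.787 ≈ 158.73 mg.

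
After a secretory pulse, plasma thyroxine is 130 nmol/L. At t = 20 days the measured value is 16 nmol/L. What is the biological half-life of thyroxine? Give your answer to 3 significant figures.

A/A₀ = 16/130 ≈ 0.12308.
n = log₂(8.125) ≈ 3.0224 half-lives elapsed in 20 days.
t½ = 20/3.0224 ≈ 6.6173 days.

6.62 days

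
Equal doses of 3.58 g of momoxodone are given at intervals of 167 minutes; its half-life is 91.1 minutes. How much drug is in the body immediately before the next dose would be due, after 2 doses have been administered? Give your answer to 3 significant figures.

1.29 g

The 2 doses were given 334, 167 minutes ago.
Total = 3.58·(1/2)^(334/91.1) + 3.58·(1/2)^(167/91.1)
      = 0.28198 + 1.0047 ≈ 1.2867 g.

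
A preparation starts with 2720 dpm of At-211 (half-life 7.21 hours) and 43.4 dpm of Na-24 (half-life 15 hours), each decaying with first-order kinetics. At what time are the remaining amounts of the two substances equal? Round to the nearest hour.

83 hours

Set 2720·(1/2)^(t/7.21) = 43.4·(1/2)^(t/15).
Taking log₂: log₂(2720/43.4) = t·(1/7.21 − 1/15).
log₂(62.673) = 5.9698; 1/7.21 − 1/15 = 0.07203.
t = 5.9698 / 0.07203 ≈ 82.879 hours.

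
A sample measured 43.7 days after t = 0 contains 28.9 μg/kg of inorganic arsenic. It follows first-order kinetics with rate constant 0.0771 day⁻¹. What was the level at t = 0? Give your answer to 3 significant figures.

t½ = ln 2 / k = 0.69315 / 0.0771 ≈ 8.9902 days.
Number of half-lives elapsed: n = 43.7/8.9902 ≈ 4.8608.
A₀ = A × 2^n = 28.9 × 2^4.8608 = 28.9 × 29.057 ≈ 839.76 μg/kg.

840 μg/kg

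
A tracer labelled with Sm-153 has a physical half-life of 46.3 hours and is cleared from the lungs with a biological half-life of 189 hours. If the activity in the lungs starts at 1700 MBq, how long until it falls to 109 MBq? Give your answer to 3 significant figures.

1/t_eff = 1/t_phys + 1/t_biol = 1/46.3 + 1/189 = 0.026889 per hour.
t_eff = 46.3 × 189 / (46.3 + 189) ≈ 37.19 hours.
n = log₂(1700/109) ≈ 3.9631; t = 3.9631 × 37.19 ≈ 147.39 hours.

147 hours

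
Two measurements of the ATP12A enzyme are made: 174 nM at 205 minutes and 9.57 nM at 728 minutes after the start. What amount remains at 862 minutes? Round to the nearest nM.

5 nM

Over Δt = 728 − 205 = 523 minutes, the level fell by a factor of 174/9.57 ≈ 18.182.
n = log₂(18.182) ≈ 4.1844 half-lives, so t½ = 523/4.1844 ≈ 124.99 minutes.
From t = 728 to t = 862: 9.57 × (1/2)^((862−728)/124.99) ≈ 4.5517 nM.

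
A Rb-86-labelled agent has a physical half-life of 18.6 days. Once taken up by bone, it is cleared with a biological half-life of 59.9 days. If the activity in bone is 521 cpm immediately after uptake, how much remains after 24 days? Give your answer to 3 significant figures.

1/t_eff = 1/t_phys + 1/t_biol = 1/18.6 + 1/59.9 = 0.070458 per day.
t_eff = 18.6 × 59.9 / (18.6 + 59.9) ≈ 14.193 days.
Remaining = 521 × (1/2)^(24/14.193) = 521 × (1/2)^1.691 ≈ 161.36 cpm.

161 cpm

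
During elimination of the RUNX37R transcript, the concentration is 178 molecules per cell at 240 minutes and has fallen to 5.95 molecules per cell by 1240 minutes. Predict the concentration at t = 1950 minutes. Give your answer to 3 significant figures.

Over Δt = 1240 − 240 = 1000 minutes, the level fell by a factor of 178/5.95 ≈ 29.916.
n = log₂(29.916) ≈ 4.9028 half-lives, so t½ = 1000/4.9028 ≈ 203.96 minutes.
From t = 1240 to t = 1950: 5.95 × (1/2)^((1950−1240)/203.96) ≈ 0.53288 molecules per cell.

0.533 molecules per cell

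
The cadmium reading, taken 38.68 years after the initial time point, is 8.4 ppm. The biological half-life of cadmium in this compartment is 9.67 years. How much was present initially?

134.4 ppm

Number of half-lives elapsed: n = 38.68/9.67 ≈ 4.
A₀ = A × 2^n = 8.4 × 2^4 = 8.4 × 16 ≈ 134.4 ppm.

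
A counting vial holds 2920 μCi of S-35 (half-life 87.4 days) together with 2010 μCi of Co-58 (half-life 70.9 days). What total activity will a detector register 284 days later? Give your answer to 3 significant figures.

S-35: 2920 × (1/2)^(284/87.4) = 2920 × (1/2)^3.2494 ≈ 307.05 μCi.
Co-58: 2010 × (1/2)^(284/70.9) = 2010 × (1/2)^4.0056 ≈ 125.13 μCi.
Total = 307.05 + 125.13 ≈ 432.18 μCi.

432 μCi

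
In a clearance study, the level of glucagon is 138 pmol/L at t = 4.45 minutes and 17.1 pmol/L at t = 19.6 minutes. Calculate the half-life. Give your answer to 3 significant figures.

Over Δt = 19.6 − 4.45 = 15.15 minutes, the level fell by a factor of 138/17.1 ≈ 8.0702.
n = log₂(8.0702) ≈ 3.0126 half-lives, so t½ = 15.15/3.0126 ≈ 5.0289 minutes.

5.03 minutes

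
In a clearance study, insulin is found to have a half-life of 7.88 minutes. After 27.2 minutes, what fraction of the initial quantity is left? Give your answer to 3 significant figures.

n = 27.2/7.88 ≈ 3.4518 half-lives.
Fraction remaining = (1/2)^3.4518 ≈ 0.091393.

0.0914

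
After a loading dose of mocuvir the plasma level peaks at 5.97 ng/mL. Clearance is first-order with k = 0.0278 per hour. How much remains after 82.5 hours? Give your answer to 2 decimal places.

t½ = ln 2 / k = 0.69315 / 0.0278 ≈ 24.933 hours.
Number of half-lives: n = 82.5/24.933 ≈ 3.3088.
Remaining = 5.97 × (1/2)^3.3088 = 5.97 × 0.10091 ≈ 0.60245 ng/mL.

0.60 ng/mL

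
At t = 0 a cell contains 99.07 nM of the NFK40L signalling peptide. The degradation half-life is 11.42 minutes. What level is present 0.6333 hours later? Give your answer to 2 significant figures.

9.9 nM

Convert the elapsed time: 0.6333 hours = 37.998 minutes.
Number of half-lives: n = 37.998/11.42 ≈ 3.3273.
Remaining = 99.07 × (1/2)^3.3273 = 99.07 × 0.099627 ≈ 9.87 nM.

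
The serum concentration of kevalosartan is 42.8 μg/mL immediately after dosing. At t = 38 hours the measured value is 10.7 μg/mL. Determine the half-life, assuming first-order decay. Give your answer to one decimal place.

A/A₀ = 10.7/42.8 ≈ 0.25.
n = log₂(4) ≈ 2 half-lives elapsed in 38 hours.
t½ = 38/2 ≈ 19 hours.

19.0 hours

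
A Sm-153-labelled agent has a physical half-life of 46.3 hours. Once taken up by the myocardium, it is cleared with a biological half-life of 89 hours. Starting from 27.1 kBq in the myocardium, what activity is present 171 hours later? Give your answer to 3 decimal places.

1/t_eff = 1/t_phys + 1/t_biol = 1/46.3 + 1/89 = 0.032834 per hour.
t_eff = 46.3 × 89 / (46.3 + 89) ≈ 30.456 hours.
Remaining = 27.1 × (1/2)^(171/30.456) = 27.1 × (1/2)^5.6147 ≈ 0.55308 kBq.

0.553 kBq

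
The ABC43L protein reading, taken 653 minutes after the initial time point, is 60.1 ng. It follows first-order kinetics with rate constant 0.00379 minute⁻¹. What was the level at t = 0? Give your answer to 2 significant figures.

t½ = ln 2 / k = 0.69315 / 0.00379 ≈ 182.89 minutes.
Number of half-lives elapsed: n = 653/182.89 ≈ 3.5705.
A₀ = A × 2^n = 60.1 × 2^3.5705 = 60.1 × 11.88 ≈ 714 ng.

710 ng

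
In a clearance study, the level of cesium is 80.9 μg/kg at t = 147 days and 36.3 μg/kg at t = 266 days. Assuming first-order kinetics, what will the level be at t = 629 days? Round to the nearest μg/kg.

Over Δt = 266 − 147 = 119 days, the level fell by a factor of 80.9/36.3 ≈ 2.2287.
n = log₂(2.2287) ≈ 1.1562 half-lives, so t½ = 119/1.1562 ≈ 102.93 days.
From t = 266 to t = 629: 36.3 × (1/2)^((629−266)/102.93) ≈ 3.1494 μg/kg.

3 μg/kg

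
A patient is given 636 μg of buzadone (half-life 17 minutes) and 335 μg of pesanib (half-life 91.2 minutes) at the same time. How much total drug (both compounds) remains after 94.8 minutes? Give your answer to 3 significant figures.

176 μg

buzadone: 636 × (1/2)^(94.8/17) = 636 × (1/2)^5.5765 ≈ 13.328 μg.
pesanib: 335 × (1/2)^(94.8/91.2) = 335 × (1/2)^1.0395 ≈ 162.98 μg.
Total = 13.328 + 162.98 ≈ 176.31 μg.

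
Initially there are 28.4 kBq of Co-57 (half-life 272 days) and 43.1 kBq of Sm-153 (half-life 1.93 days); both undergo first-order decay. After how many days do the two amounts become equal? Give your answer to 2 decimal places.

1.17 days

Set 28.4·(1/2)^(t/272) = 43.1·(1/2)^(t/1.93).
Taking log₂: log₂(28.4/43.1) = t·(1/272 − 1/1.93).
log₂(0.65893) = -0.6018; 1/272 − 1/1.93 = -0.51446.
t = -0.6018 / -0.51446 ≈ 1.1698 days.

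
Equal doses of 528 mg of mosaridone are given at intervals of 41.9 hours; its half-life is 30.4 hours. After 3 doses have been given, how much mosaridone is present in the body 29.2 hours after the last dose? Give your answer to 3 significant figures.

416 mg

The 3 doses were given 113, 71.1, 29.2 hours ago.
Total = 528·(1/2)^(113/30.4) + 528·(1/2)^(71.1/30.4) + 528·(1/2)^(29.2/30.4)
      = 40.149 + 104.37 + 271.32 ≈ 415.84 mg.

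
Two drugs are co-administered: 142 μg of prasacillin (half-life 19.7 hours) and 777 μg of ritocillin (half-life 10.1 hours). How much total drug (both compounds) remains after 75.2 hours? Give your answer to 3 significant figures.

prasacillin: 142 × (1/2)^(75.2/19.7) = 142 × (1/2)^3.8173 ≈ 10.073 μg.
ritocillin: 777 × (1/2)^(75.2/10.1) = 777 × (1/2)^7.4455 ≈ 4.4575 μg.
Total = 10.073 + 4.4575 ≈ 14.531 μg.

14.5 μg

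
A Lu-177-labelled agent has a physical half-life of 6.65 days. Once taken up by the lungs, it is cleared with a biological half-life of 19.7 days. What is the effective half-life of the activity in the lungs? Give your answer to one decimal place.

5.0 days

1/t_eff = 1/t_phys + 1/t_biol = 1/6.65 + 1/19.7 = 0.20114 per day.
t_eff = 6.65 × 19.7 / (6.65 + 19.7) ≈ 4.9717 days.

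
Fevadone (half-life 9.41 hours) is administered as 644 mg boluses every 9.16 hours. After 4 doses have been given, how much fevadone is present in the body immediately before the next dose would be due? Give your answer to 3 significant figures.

623 mg

The 4 doses were given 36.64, 27.48, 18.32, 9.16 hours ago.
Total = 644·(1/2)^(36.64/9.41) + 644·(1/2)^(27.48/9.41) + 644·(1/2)^(18.32/9.41) + 644·(1/2)^(9.16/9.41)
      = 43.327 + 85.072 + 167.04 + 327.98 ≈ 623.42 mg.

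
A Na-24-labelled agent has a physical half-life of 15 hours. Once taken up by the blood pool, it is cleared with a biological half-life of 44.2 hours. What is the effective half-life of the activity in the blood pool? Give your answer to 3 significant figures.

1/t_eff = 1/t_phys + 1/t_biol = 1/15 + 1/44.2 = 0.089291 per hour.
t_eff = 15 × 44.2 / (15 + 44.2) ≈ 11.199 hours.

11.2 hours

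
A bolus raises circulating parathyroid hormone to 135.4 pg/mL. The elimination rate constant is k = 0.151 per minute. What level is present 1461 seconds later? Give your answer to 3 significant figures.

3.43 pg/mL

t½ = ln 2 / k = 0.69315 / 0.151 ≈ 4.5904 minutes.
Convert the elapsed time: 1461 seconds = 24.35 minutes.
Number of half-lives: n = 24.35/4.5904 ≈ 5.3046.
Remaining = 135.4 × (1/2)^5.3046 = 135.4 × 0.025303 ≈ 3.426 pg/mL.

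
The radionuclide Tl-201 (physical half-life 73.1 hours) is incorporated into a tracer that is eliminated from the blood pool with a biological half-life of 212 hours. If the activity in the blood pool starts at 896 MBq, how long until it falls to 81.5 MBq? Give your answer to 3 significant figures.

188 hours

1/t_eff = 1/t_phys + 1/t_biol = 1/73.1 + 1/212 = 0.018397 per hour.
t_eff = 73.1 × 212 / (73.1 + 212) ≈ 54.357 hours.
n = log₂(896/81.5) ≈ 3.4586; t = 3.4586 × 54.357 ≈ 188 hours.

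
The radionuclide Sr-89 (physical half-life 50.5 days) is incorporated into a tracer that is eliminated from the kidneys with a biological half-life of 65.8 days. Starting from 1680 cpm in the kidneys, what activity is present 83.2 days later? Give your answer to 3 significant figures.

223 cpm

1/t_eff = 1/t_phys + 1/t_biol = 1/50.5 + 1/65.8 = 0.035 per day.
t_eff = 50.5 × 65.8 / (50.5 + 65.8) ≈ 28.572 days.
Remaining = 1680 × (1/2)^(83.2/28.572) = 1680 × (1/2)^2.912 ≈ 223.21 cpm.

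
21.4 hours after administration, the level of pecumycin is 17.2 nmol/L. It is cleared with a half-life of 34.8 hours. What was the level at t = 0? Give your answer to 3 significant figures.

26.3 nmol/L

Number of half-lives elapsed: n = 21.4/34.8 ≈ 0.61494.
A₀ = A × 2^n = 17.2 × 2^0.61494 = 17.2 × 1.5315 ≈ 26.342 nmol/L.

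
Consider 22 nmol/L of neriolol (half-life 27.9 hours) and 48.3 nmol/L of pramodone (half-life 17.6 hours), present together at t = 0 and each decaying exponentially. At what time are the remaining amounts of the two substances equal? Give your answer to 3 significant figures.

Set 22·(1/2)^(t/27.9) = 48.3·(1/2)^(t/17.6).
Taking log₂: log₂(22/48.3) = t·(1/27.9 − 1/17.6).
log₂(0.45549) = -1.1345; 1/27.9 − 1/17.6 = -0.020976.
t = -1.1345 / -0.020976 ≈ 54.087 hours.

54.1 hours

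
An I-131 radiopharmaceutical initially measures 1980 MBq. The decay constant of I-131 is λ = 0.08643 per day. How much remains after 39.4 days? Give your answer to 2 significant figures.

t½ = ln 2 / λ = 0.69315 / 0.08643 ≈ 8.0198 days.
Number of half-lives: n = 39.4/8.0198 ≈ 4.9129.
Remaining = 1980 × (1/2)^4.9129 = 1980 × 0.033195 ≈ 65.727 MBq.

66 MBq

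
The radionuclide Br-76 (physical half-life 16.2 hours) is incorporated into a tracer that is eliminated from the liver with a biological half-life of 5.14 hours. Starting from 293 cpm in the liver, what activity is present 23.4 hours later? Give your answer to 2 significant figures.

4.6 cpm

1/t_eff = 1/t_phys + 1/t_biol = 1/16.2 + 1/5.14 = 0.25628 per hour.
t_eff = 16.2 × 5.14 / (16.2 + 5.14) ≈ 3.902 hours.
Remaining = 293 × (1/2)^(23.4/3.902) = 293 × (1/2)^5.997 ≈ 4.5877 cpm.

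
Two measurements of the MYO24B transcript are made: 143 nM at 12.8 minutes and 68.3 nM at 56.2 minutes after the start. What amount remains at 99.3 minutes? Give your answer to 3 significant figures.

32.8 nM

Over Δt = 56.2 − 12.8 = 43.4 minutes, the level fell by a factor of 143/68.3 ≈ 2.0937.
n = log₂(2.0937) ≈ 1.0661 half-lives, so t½ = 43.4/1.0661 ≈ 40.711 minutes.
From t = 56.2 to t = 99.3: 68.3 × (1/2)^((99.3−56.2)/40.711) ≈ 32.789 nM.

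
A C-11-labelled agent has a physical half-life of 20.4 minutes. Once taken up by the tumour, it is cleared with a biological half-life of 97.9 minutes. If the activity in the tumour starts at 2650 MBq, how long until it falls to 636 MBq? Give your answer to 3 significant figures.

34.8 minutes

1/t_eff = 1/t_phys + 1/t_biol = 1/20.4 + 1/97.9 = 0.059234 per minute.
t_eff = 20.4 × 97.9 / (20.4 + 97.9) ≈ 16.882 minutes.
n = log₂(2650/636) ≈ 2.0589; t = 2.0589 × 16.882 ≈ 34.759 minutes.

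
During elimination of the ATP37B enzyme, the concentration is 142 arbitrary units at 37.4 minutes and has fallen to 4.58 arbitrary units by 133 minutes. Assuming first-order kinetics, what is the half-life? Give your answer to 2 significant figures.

19 minutes

Over Δt = 133 − 37.4 = 95.6 minutes, the level fell by a factor of 142/4.58 ≈ 31.004.
n = log₂(31.004) ≈ 4.9544 half-lives, so t½ = 95.6/4.9544 ≈ 19.296 minutes.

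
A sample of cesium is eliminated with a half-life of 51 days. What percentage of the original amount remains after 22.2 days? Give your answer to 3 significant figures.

n = 22.2/51 ≈ 0.43529 half-lives.
Fraction remaining = (1/2)^0.43529 ≈ 0.73954, i.e. 73.954%.

74.0%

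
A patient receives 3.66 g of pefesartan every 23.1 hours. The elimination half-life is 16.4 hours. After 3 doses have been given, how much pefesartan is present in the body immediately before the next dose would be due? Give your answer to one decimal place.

2.1 g

The 3 doses were given 69.3, 46.2, 23.1 hours ago.
Total = 3.66·(1/2)^(69.3/16.4) + 3.66·(1/2)^(46.2/16.4) + 3.66·(1/2)^(23.1/16.4)
      = 0.19563 + 0.51935 + 1.3787 ≈ 2.0937 g.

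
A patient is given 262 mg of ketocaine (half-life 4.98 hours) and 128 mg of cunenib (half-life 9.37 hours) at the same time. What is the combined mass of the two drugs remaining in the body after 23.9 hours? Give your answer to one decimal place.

31.3 mg

ketocaine: 262 × (1/2)^(23.9/4.98) = 262 × (1/2)^4.7992 ≈ 9.4102 mg.
cunenib: 128 × (1/2)^(23.9/9.37) = 128 × (1/2)^2.5507 ≈ 21.846 mg.
Total = 9.4102 + 21.846 ≈ 31.256 mg.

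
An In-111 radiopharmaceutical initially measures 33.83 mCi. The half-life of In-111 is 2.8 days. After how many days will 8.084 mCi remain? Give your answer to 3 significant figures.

Fraction remaining = 8.084/33.83 ≈ 0.23896.
n = log₂(33.83/8.084) = ln(4.1848)/ln 2 ≈ 2.0652 half-lives.
t = n × t½ = 2.0652 × 2.8 ≈ 5.7825 days.

5.78 days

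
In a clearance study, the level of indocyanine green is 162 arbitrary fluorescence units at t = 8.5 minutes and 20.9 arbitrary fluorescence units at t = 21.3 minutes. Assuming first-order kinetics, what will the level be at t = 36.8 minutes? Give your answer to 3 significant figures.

Over Δt = 21.3 − 8.5 = 12.8 minutes, the level fell by a factor of 162/20.9 ≈ 7.7512.
n = log₂(7.7512) ≈ 2.9544 half-lives, so t½ = 12.8/2.9544 ≈ 4.3325 minutes.
From t = 21.3 to t = 36.8: 20.9 × (1/2)^((36.8−21.3)/4.3325) ≈ 1.7506 arbitrary fluorescence units.

1.75 arbitrary fluorescence units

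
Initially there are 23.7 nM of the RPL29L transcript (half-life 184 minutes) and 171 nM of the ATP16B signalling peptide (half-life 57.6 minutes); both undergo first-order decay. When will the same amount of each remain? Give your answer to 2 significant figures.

240 minutes

Set 23.7·(1/2)^(t/184) = 171·(1/2)^(t/57.6).
Taking log₂: log₂(23.7/171) = t·(1/184 − 1/57.6).
log₂(0.1386) = -2.851; 1/184 − 1/57.6 = -0.011926.
t = -2.851 / -0.011926 ≈ 239.05 minutes.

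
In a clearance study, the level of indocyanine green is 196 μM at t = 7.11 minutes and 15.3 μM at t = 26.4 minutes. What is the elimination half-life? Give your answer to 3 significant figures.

5.24 minutes

Over Δt = 26.4 − 7.11 = 19.29 minutes, the level fell by a factor of 196/15.3 ≈ 12.81.
n = log₂(12.81) ≈ 3.6793 half-lives, so t½ = 19.29/3.6793 ≈ 5.2429 minutes.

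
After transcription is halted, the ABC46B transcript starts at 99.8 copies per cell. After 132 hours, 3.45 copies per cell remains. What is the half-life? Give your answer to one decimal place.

A/A₀ = 3.45/99.8 ≈ 0.034569.
n = log₂(28.928) ≈ 4.8544 half-lives elapsed in 132 hours.
t½ = 132/4.8544 ≈ 27.192 hours.

27.2 hours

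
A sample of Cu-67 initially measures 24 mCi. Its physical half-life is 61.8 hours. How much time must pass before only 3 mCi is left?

3/24 = 1/8, so 3 half-lives have elapsed.
t = 3 × 61.8 = 185.4 hours.

185.4 hours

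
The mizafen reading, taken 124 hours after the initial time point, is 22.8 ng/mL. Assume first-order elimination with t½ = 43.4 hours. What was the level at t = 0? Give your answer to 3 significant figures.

165 ng/mL

Number of half-lives elapsed: n = 124/43.4 ≈ 2.8571.
A₀ = A × 2^n = 22.8 × 2^2.8571 = 22.8 × 7.2458 ≈ 165.2 ng/mL.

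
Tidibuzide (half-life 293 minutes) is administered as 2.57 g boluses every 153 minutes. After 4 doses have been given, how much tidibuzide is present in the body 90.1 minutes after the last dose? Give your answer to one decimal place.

The 4 doses were given 549.1, 396.1, 243.1, 90.1 minutes ago.
Total = 2.57·(1/2)^(549.1/293) + 2.57·(1/2)^(396.1/293) + 2.57·(1/2)^(243.1/293) + 2.57·(1/2)^(90.1/293)
      = 0.70111 + 1.0069 + 1.446 + 2.0767 ≈ 5.2306 g.

5.2 g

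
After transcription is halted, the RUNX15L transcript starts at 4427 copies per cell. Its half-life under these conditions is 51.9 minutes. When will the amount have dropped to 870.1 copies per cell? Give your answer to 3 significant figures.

122 minutes

Fraction remaining = 870.1/4427 ≈ 0.19654.
n = log₂(4427/870.1) = ln(5.0879)/ln 2 ≈ 2.3471 half-lives.
t = n × t½ = 2.3471 × 51.9 ≈ 121.81 minutes.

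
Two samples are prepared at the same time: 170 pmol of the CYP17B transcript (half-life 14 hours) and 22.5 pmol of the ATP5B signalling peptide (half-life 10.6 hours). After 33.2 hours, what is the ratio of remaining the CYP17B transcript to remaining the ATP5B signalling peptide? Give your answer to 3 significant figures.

CYP17B transcript: 170 × (1/2)^(33.2/14) = 170 × (1/2)^2.3714 ≈ 32.853 pmol.
ATP5B signalling peptide: 22.5 × (1/2)^(33.2/10.6) = 22.5 × (1/2)^3.1321 ≈ 2.5665 pmol.
Ratio ≈ 32.853 / 2.5665 ≈ 12.801.

12.8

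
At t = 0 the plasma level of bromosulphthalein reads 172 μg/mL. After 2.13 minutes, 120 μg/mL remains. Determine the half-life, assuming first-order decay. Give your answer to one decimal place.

A/A₀ = 120/172 ≈ 0.69767.
n = log₂(1.4333) ≈ 0.51937 half-lives elapsed in 2.13 minutes.
t½ = 2.13/0.51937 ≈ 4.1011 minutes.

4.1 minutes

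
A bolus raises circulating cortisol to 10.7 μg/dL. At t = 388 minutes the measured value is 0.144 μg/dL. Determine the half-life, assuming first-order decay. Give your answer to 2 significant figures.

62 minutes

A/A₀ = 0.144/10.7 ≈ 0.013458.
n = log₂(74.306) ≈ 6.2154 half-lives elapsed in 388 minutes.
t½ = 388/6.2154 ≈ 62.426 minutes.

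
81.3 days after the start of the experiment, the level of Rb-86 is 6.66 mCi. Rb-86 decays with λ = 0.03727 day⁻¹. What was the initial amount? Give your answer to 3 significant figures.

t½ = ln 2 / λ = 0.69315 / 0.03727 ≈ 18.598 days.
Number of half-lives elapsed: n = 81.3/18.598 ≈ 4.3714.
A₀ = A × 2^n = 6.66 × 2^4.3714 = 6.66 × 20.698 ≈ 137.85 mCi.

138 mCi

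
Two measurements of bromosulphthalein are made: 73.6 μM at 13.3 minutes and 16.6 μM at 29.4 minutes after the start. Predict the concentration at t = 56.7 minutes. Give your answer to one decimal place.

Over Δt = 29.4 − 13.3 = 16.1 minutes, the level fell by a factor of 73.6/16.6 ≈ 4.4337.
n = log₂(4.4337) ≈ 2.1485 half-lives, so t½ = 16.1/2.1485 ≈ 7.4935 minutes.
From t = 29.4 to t = 56.7: 16.6 × (1/2)^((56.7−29.4)/7.4935) ≈ 1.3287 μM.

1.3 μM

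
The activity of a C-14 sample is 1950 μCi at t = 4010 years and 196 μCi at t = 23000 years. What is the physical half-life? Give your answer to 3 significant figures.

Over Δt = 23000 − 4010 = 18990 years, the level fell by a factor of 1950/196 ≈ 9.949.
n = log₂(9.949) ≈ 3.3145 half-lives, so t½ = 18990/3.3145 ≈ 5729.3 years.

5730 years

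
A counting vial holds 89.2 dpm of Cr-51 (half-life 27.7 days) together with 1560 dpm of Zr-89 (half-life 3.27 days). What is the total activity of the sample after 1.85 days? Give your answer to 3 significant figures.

1140 dpm

Cr-51: 89.2 × (1/2)^(1.85/27.7) = 89.2 × (1/2)^0.066787 ≈ 85.165 dpm.
Zr-89: 1560 × (1/2)^(1.85/3.27) = 1560 × (1/2)^0.56575 ≈ 1053.9 dpm.
Total = 85.165 + 1053.9 ≈ 1139.1 dpm.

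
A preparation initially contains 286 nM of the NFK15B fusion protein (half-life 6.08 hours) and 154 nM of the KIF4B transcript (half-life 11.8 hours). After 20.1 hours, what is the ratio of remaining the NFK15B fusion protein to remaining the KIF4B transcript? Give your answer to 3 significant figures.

0.612

NFK15B fusion protein: 286 × (1/2)^(20.1/6.08) = 286 × (1/2)^3.3059 ≈ 28.919 nM.
KIF4B transcript: 154 × (1/2)^(20.1/11.8) = 154 × (1/2)^1.7034 ≈ 47.288 nM.
Ratio ≈ 28.919 / 47.288 ≈ 0.61155.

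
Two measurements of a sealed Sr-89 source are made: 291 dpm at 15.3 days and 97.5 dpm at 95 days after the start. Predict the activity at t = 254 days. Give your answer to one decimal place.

11.0 dpm

Over Δt = 95 − 15.3 = 79.7 days, the level fell by a factor of 291/97.5 ≈ 2.9846.
n = log₂(2.9846) ≈ 1.5775 half-lives, so t½ = 79.7/1.5775 ≈ 50.522 days.
From t = 95 to t = 254: 97.5 × (1/2)^((254−95)/50.522) ≈ 11.006 dpm.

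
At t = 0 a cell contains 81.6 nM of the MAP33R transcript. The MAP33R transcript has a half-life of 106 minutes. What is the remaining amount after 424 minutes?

Elapsed time is 4 half-lives (424/106).
Each half-life halves the amount: 81.6 × (1/2)^4 = 81.6/16 = 5.1 nM.

5.1 nM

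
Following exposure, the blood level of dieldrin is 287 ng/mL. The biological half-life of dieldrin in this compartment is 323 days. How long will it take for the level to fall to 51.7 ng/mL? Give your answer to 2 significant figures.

800 days

Fraction remaining = 51.7/287 ≈ 0.18014.
n = log₂(287/51.7) = ln(5.5513)/ln 2 ≈ 2.4728 half-lives.
t = n × t½ = 2.4728 × 323 ≈ 798.72 days.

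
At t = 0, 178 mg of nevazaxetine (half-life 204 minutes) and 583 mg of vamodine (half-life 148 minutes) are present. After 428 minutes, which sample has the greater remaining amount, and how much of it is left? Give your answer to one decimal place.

vamodine, 78.5 mg

nevazaxetine: 178 × (1/2)^2.098 ≈ 41.576 mg.
vamodine: 583 × (1/2)^2.8919 ≈ 78.546 mg.
Vamodine has more remaining, at ≈ 78.546 mg.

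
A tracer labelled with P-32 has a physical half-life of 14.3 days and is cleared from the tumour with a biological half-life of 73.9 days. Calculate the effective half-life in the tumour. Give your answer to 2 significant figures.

12 days

1/t_eff = 1/t_phys + 1/t_biol = 1/14.3 + 1/73.9 = 0.083462 per day.
t_eff = 14.3 × 73.9 / (14.3 + 73.9) ≈ 11.982 days.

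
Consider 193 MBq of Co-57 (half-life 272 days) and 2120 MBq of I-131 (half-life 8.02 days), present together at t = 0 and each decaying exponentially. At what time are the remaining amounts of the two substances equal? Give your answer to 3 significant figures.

Set 193·(1/2)^(t/272) = 2120·(1/2)^(t/8.02).
Taking log₂: log₂(193/2120) = t·(1/272 − 1/8.02).
log₂(0.091038) = -3.4574; 1/272 − 1/8.02 = -0.12101.
t = -3.4574 / -0.12101 ≈ 28.571 days.

28.6 days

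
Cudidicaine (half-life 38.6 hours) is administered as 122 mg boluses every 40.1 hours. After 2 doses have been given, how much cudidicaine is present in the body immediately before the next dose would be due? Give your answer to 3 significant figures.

The 2 doses were given 80.2, 40.1 hours ago.
Total = 122·(1/2)^(80.2/38.6) + 122·(1/2)^(40.1/38.6)
      = 28.9 + 59.379 ≈ 88.279 mg.

88.3 mg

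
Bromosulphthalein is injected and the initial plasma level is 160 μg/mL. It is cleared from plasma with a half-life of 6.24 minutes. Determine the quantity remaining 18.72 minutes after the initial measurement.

20 μg/mL

Elapsed time is 3 half-lives (18.72/6.24).
Each half-life halves the amount: 160 × (1/2)^3 = 160/8 = 20 μg/mL.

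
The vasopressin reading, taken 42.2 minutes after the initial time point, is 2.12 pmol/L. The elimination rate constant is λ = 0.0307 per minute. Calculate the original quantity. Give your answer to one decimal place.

7.7 pmol/L

t½ = ln 2 / λ = 0.69315 / 0.0307 ≈ 22.578 minutes.
Number of half-lives elapsed: n = 42.2/22.578 ≈ 1.8691.
A₀ = A × 2^n = 2.12 × 2^1.8691 = 2.12 × 3.653 ≈ 7.7443 pmol/L.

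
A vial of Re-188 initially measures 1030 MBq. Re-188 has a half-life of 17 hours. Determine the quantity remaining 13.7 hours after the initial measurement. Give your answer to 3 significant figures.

Number of half-lives: n = 13.7/17 ≈ 0.80588.
Remaining = 1030 × (1/2)^0.80588 = 1030 × 0.57201 ≈ 589.17 MBq.

589 MBq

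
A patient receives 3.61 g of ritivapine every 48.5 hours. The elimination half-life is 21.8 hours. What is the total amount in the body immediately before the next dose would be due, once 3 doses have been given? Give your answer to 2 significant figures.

The 3 doses were given 145.5, 97, 48.5 hours ago.
Total = 3.61·(1/2)^(145.5/21.8) + 3.61·(1/2)^(97/21.8) + 3.61·(1/2)^(48.5/21.8)
      = 0.035346 + 0.16522 + 0.7723 ≈ 0.97286 g.

0.97 g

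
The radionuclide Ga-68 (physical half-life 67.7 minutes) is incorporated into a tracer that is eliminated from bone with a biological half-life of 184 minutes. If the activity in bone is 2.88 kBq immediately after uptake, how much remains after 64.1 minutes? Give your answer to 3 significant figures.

1.17 kBq

1/t_eff = 1/t_phys + 1/t_biol = 1/67.7 + 1/184 = 0.020206 per minute.
t_eff = 67.7 × 184 / (67.7 + 184) ≈ 49.491 minutes.
Remaining = 2.88 × (1/2)^(64.1/49.491) = 2.88 × (1/2)^1.2952 ≈ 1.1735 kBq.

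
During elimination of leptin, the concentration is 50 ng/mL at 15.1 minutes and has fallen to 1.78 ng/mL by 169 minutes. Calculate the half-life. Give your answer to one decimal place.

32.0 minutes

Over Δt = 169 − 15.1 = 153.9 minutes, the level fell by a factor of 50/1.78 ≈ 28.09.
n = log₂(28.09) ≈ 4.812 half-lives, so t½ = 153.9/4.812 ≈ 31.983 minutes.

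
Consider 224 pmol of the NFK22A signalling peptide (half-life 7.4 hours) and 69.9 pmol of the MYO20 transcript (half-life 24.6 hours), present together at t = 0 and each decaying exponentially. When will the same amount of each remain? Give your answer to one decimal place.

17.8 hours

Set 224·(1/2)^(t/7.4) = 69.9·(1/2)^(t/24.6).
Taking log₂: log₂(224/69.9) = t·(1/7.4 − 1/24.6).
log₂(3.2046) = 1.6801; 1/7.4 − 1/24.6 = 0.094485.
t = 1.6801 / 0.094485 ≈ 17.782 hours.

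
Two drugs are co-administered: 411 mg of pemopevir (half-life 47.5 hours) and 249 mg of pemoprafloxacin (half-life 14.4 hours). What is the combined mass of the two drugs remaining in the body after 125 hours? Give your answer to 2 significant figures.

67 mg

pemopevir: 411 × (1/2)^(125/47.5) = 411 × (1/2)^2.6316 ≈ 66.322 mg.
pemoprafloxacin: 249 × (1/2)^(125/14.4) = 249 × (1/2)^8.6806 ≈ 0.60686 mg.
Total = 66.322 + 0.60686 ≈ 66.929 mg.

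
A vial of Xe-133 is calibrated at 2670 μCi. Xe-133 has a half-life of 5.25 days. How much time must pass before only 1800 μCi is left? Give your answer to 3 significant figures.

2.99 days

Fraction remaining = 1800/2670 ≈ 0.67416.
n = log₂(2670/1800) = ln(1.4833)/ln 2 ≈ 0.56884 half-lives.
t = n × t½ = 0.56884 × 5.25 ≈ 2.9864 days.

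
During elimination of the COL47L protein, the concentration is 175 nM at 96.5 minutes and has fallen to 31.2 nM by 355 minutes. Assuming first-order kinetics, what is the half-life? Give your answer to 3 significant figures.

104 minutes

Over Δt = 355 − 96.5 = 258.5 minutes, the level fell by a factor of 175/31.2 ≈ 5.609.
n = log₂(5.609) ≈ 2.4877 half-lives, so t½ = 258.5/2.4877 ≈ 103.91 minutes.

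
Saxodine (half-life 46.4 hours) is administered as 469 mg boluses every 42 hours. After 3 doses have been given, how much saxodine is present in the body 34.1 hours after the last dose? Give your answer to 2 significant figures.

The 3 doses were given 118.1, 76.1, 34.1 hours ago.
Total = 469·(1/2)^(118.1/46.4) + 469·(1/2)^(76.1/46.4) + 469·(1/2)^(34.1/46.4)
      = 80.348 + 150.47 + 281.8 ≈ 512.62 mg.

510 mg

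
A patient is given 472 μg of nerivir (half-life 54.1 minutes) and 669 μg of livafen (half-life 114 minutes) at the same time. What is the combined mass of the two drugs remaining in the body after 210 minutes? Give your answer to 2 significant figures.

nerivir: 472 × (1/2)^(210/54.1) = 472 × (1/2)^3.8817 ≈ 32.021 μg.
livafen: 669 × (1/2)^(210/114) = 669 × (1/2)^1.8421 ≈ 186.59 μg.
Total = 32.021 + 186.59 ≈ 218.61 μg.

220 μg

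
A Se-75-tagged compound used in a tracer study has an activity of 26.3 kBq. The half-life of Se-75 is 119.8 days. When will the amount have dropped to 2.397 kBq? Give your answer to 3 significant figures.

Fraction remaining = 2.397/26.3 ≈ 0.091141.
n = log₂(26.3/2.397) = ln(10.972)/ln 2 ≈ 3.4558 half-lives.
t = n × t½ = 3.4558 × 119.8 ≈ 414 days.

414 days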